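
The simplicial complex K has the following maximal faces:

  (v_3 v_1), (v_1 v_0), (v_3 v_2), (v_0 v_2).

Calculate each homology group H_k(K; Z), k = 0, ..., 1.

H_0 ≅ Z,  H_1 ≅ Z.

We work with the vertex ordering v_0 < v_1 < v_2 < v_3. The simplices of K, each written with vertices in increasing order, are:

  0-simplices (4): [v_0], [v_1], [v_2], [v_3]
  1-simplices (4): [v_0,v_1], [v_0,v_2], [v_1,v_3], [v_2,v_3]

so the chain groups are C_0 ≅ Z^4, C_1 ≅ Z^4.

∂_1: C_1 → C_0 maps an edge to its endpoints' difference, ∂[p,q] = q − p. For instance
  ∂[v_2,v_3] = [v_3] − [v_2].
As a 4×4 matrix over Z this has rank 3, with invariant factors (1,1,1).

Computing H_k = (kernel of ∂_k) / (image of ∂_{k+1}):

  H_0: rank C_0 − rank ∂_1 = 4 − 3 = 1, and the invariant factors of ∂_1 are all 1, so H_0 = Z.
  H_1: rank ker ∂_1 − rank ∂_2 = (4 − 3) − 0 = 1, and there is no ∂_2, so H_1 = Z.

As a check, the Euler characteristic is 4 − 4 = 0, which agrees with 1 − 1 = 0.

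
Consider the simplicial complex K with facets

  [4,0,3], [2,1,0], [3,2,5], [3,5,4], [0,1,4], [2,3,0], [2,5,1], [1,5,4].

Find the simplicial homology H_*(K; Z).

Fix the vertex order 0 < 1 < 2 < 3 < 4 < 5 and write every simplex with vertices in increasing order. Then dim K = 2 and the simplices of K are:

  0-simplices (6): [0], [1], [2], [3], [4], [5]
  1-simplices (12): [0,1], [0,2], [0,3], [0,4], [1,2], [1,4], [1,5], [2,3], [2,5], [3,4], [3,5], [4,5]
  2-simplices (8): [0,1,2], [0,1,4], [0,2,3], [0,3,4], [1,2,5], [1,4,5], [2,3,5], [3,4,5]

Hence C_0 ≅ Z^6, C_1 ≅ Z^12, C_2 ≅ Z^8.

The boundary map ∂_1: C_1 → C_0 is given by ∂[p,q] = [q] − [p]. For instance
  ∂[0,1] = [1] − [0].
As a 6×12 matrix over Z this has rank 5, with invariant factors (1,1,1,1,1).

∂_2: C_2 → C_1 acts by ∂[p,q,r] = [q,r] − [p,r] + [p,q]. For instance
  ∂[1,2,5] = [2,5] − [1,5] + [1,2],
  ∂[1,4,5] = [4,5] − [1,5] + [1,4].
This gives a 12×8 integer matrix of rank 7; reducing to Smith normal form yields diagonal entries (1,1,1,1,1,1,1).

Computing H_k = (kernel of ∂_k) / (image of ∂_{k+1}):

  H_0: rank C_0 − rank ∂_1 = 6 − 5 = 1, and the invariant factors of ∂_1 are all 1, so H_0 ≅ Z.
  H_1: rank ker ∂_1 − rank ∂_2 = (12 − 5) − 7 = 0, and the invariant factors of ∂_2 are all 1, so H_1 ≅ 0.
  H_2: rank ker ∂_2 − rank ∂_3 = (8 − 7) − 0 = 1, and there is no ∂_3, so H_2 ≅ Z.

As a check, the Euler characteristic is 6 − 12 + 8 = 2, which agrees with 1 − 0 + 1 = 2.

H_0 = Z,  H_1 = 0,  H_2 = Z.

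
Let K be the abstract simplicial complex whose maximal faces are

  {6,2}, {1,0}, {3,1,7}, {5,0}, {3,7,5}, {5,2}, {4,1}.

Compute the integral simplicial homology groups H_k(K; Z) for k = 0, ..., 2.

Fix the vertex order 0 < 1 < 2 < 3 < 4 < 5 < 6 < 7 and write every simplex with vertices in increasing order. Then dim K = 2 and the simplices of K are:

  0-simplices (8): [0], [1], [2], [3], [4], [5], [6], [7]
  1-simplices (10): [0,1], [0,5], [1,3], [1,4], [1,7], [2,5], [2,6], [3,5], [3,7], [5,7]
  2-simplices (2): [1,3,7], [3,5,7]

giving chain groups C_0 ≅ Z^8, C_1 ≅ Z^10, C_2 ≅ Z^2.

Boundary ∂_1: C_1 → C_0 sends each edge [p,q] (with p < q) to q − p.
This gives a 8×10 integer matrix of rank 7; reducing to Smith normal form yields diagonal entries (1,1,1,1,1,1,1).

The boundary map ∂_2: C_2 → C_1 maps a triangle to the signed sum of its edges. For instance
  ∂[1,3,7] = [3,7] − [1,7] + [1,3],
  ∂[3,5,7] = [5,7] − [3,7] + [3,5].
The 10×2 boundary matrix has rank 2 and Smith normal form diag(1,1).

Reading off H_k = ker ∂_k / im ∂_{k+1}:

  H_0: rank C_0 − rank ∂_1 = 8 − 7 = 1, and the invariant factors of ∂_1 are all 1, so H_0 ≅ Z.
  H_1: rank ker ∂_1 − rank ∂_2 = (10 − 7) − 2 = 1, and the invariant factors of ∂_2 are all 1, so H_1 ≅ Z.
  H_2: rank ker ∂_2 − rank ∂_3 = (2 − 2) − 0 = 0, and there is no ∂_3, so H_2 ≅ 0.

As a check, the Euler characteristic is 8 − 10 + 2 = 0, which agrees with 1 − 1 + 0 = 0.

H_0 = Z,  H_1 = Z,  H_2 = 0.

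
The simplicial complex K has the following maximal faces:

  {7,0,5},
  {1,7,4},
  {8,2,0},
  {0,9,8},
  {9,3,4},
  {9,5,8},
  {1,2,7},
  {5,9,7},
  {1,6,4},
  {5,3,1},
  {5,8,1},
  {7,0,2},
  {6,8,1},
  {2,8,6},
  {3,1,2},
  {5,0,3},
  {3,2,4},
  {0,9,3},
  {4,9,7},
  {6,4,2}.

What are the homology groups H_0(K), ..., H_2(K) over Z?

H_0 = Z,  H_1 = Z ⊕ Z/2,  H_2 = 0.

K has 10 vertices, 30 edges, 20 triangles.
rank ∂_0 = 0, rank ∂_1 = 9 ⇒ b_0 = 10 − 0 − 9 = 1; all invariant factors of ∂_1 are 1 so no torsion. So H_0 ≅ Z.
rank ∂_1 = 9, rank ∂_2 = 20 ⇒ b_1 = 30 − 9 − 20 = 1; ∂_2 has invariant factor(s) [2] giving torsion. So H_1 ≅ Z ⊕ Z/2.
rank ∂_2 = 20, rank ∂_3 = 0 ⇒ b_2 = 20 − 20 − 0 = 0. So H_2 ≅ 0.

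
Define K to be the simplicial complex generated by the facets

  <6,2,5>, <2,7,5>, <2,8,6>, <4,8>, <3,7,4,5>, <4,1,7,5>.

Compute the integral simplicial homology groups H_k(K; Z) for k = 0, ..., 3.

H_0 = Z,  H_1 = Z,  H_2 = 0,  H_3 = 0.

Take the total order 1 < 2 < 3 < 4 < 5 < 6 < 7 < 8 on the vertex set. Then K (dimension 3) consists of the simplices:

  0-simplices (8): [1], [2], [3], [4], [5], [6], [7], [8]
  1-simplices (16): [1,4], [1,5], [1,7], [2,5], [2,6], [2,7], [2,8], [3,4], [3,5], [3,7], [4,5], [4,7], [4,8], [5,6], [5,7], [6,8]
  2-simplices (10): [1,4,5], [1,4,7], [1,5,7], [2,5,6], [2,5,7], [2,6,8], [3,4,5], [3,4,7], [3,5,7], [4,5,7]
  3-simplices (2): [1,4,5,7], [3,4,5,7]

Hence C_0 ≅ Z^8, C_1 ≅ Z^16, C_2 ≅ Z^10, C_3 ≅ Z^2.

The boundary map ∂_1: C_1 → C_0 sends each edge [p,q] (with p < q) to q − p. For instance
  ∂[2,6] = [6] − [2].
As a 8×16 matrix over Z this has rank 7, with invariant factors (1,1,1,1,1,1,1).

The boundary map ∂_2: C_2 → C_1 acts by ∂[p,q,r] = [q,r] − [p,r] + [p,q]. For instance
  ∂[4,5,7] = [5,7] − [4,7] + [4,5],
  ∂[3,4,7] = [4,7] − [3,7] + [3,4].
This gives a 16×10 integer matrix of rank 8; reducing to Smith normal form yields diagonal entries (1,1,1,1,1,1,1,1).

Boundary ∂_3: C_3 → C_2 sends each 3-simplex σ to the alternating sum Σ_i (−1)^i (σ with its i-th vertex removed). For instance
  ∂[1,4,5,7] = [4,5,7] − [1,5,7] + [1,4,7] − [1,4,5],
  ∂[3,4,5,7] = [4,5,7] − [3,5,7] + [3,4,7] − [3,4,5].
The resulting 10×2 matrix has rank 2, and its Smith normal form has invariant factors (1,1).

Computing H_k = (kernel of ∂_k) / (image of ∂_{k+1}):

  H_0: rank C_0 − rank ∂_1 = 8 − 7 = 1, and the invariant factors of ∂_1 are all 1, so H_0 = Z.
  H_1: rank ker ∂_1 − rank ∂_2 = (16 − 7) − 8 = 1, and the invariant factors of ∂_2 are all 1, so H_1 = Z.
  H_2: rank ker ∂_2 − rank ∂_3 = (10 − 8) − 2 = 0, and the invariant factors of ∂_3 are all 1, so H_2 = 0.
  H_3: rank ker ∂_3 − rank ∂_4 = (2 − 2) − 0 = 0, and there is no ∂_4, so H_3 = 0.

As a check, the Euler characteristic is 8 − 16 + 10 − 2 = 0, which agrees with 1 − 1 + 0 − 0 = 0.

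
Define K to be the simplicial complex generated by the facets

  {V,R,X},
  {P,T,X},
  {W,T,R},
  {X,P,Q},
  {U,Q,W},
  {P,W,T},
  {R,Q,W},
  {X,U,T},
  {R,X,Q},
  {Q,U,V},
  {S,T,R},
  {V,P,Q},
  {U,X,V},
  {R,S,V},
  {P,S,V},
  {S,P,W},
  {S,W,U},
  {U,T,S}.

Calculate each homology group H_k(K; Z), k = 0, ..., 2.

Fix the vertex order P < Q < R < S < T < U < V < W < X and write every simplex with vertices in increasing order. Then dim K = 2 and the simplices of K are:

  0-simplices (9): P, Q, R, S, T, U, V, W, X
  1-simplices (27): PQ, PS, PT, PV, PW, PX, QR, QU, QV, QW, QX, RS, RT, RV, RW, RX, ST, SU, SV, SW, TU, TW, TX, UV, UW, UX, VX
  2-simplices (18): PQV, PQX, PSV, PSW, PTW, PTX, QRW, QRX, QUV, QUW, RST, RSV, RTW, RVX, STU, SUW, TUX, UVX

giving chain groups C_0 ≅ Z^9, C_1 ≅ Z^27, C_2 ≅ Z^18.

Boundary ∂_1: C_1 → C_0 sends each edge [p,q] (with p < q) to q − p. For instance
  ∂PT = T − P.
The 9×27 boundary matrix has rank 8 and Smith normal form diag(1,1,1,1,1,1,1,1).

Boundary ∂_2: C_2 → C_1 sends each 2-simplex [p,q,r] to [q,r] − [p,r] + [p,q]. For instance
  ∂STU = TU − SU + ST,
  ∂QRX = RX − QX + QR.
This gives a 27×18 integer matrix of rank 18; reducing to Smith normal form yields diagonal entries (1,1,1,1,1,1,1,1,1,1,1,1,1,1,1,1,1,2).

Computing H_k = (kernel of ∂_k) / (image of ∂_{k+1}):

  H_0: rank C_0 − rank ∂_1 = 9 − 8 = 1, and the invariant factors of ∂_1 are all 1, so H_0 = Z.
  H_1: rank ker ∂_1 − rank ∂_2 = (27 − 8) − 18 = 1, and ∂_2 has invariant factor 2 > 1, so H_1 = Z ⊕ Z/2.
  H_2: rank ker ∂_2 − rank ∂_3 = (18 − 18) − 0 = 0, and there is no ∂_3, so H_2 = 0.

As a check, the Euler characteristic is 9 − 27 + 18 = 0, which agrees with 1 − 1 + 0 = 0.
(K is a triangulation of the Klein bottle.)

H_0 = Z,  H_1 = Z ⊕ Z/2,  H_2 = 0.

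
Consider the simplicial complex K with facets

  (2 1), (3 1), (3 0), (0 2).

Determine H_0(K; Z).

H_0 ≅ Z.

Order the vertices as 0 < 1 < 2 < 3. Listing each simplex with vertices in this order, K has dimension 1 with simplices:

  0-simplices (4): [0], [1], [2], [3]
  1-simplices (4): [0,2], [0,3], [1,2], [1,3]

Hence C_0 ≅ Z^4, C_1 ≅ Z^4.

The boundary map ∂_1: C_1 → C_0 sends each edge [p,q] (with p < q) to q − p. For instance
  ∂[1,3] = [3] − [1].
The 4×4 boundary matrix has rank 3 and Smith normal form diag(1,1,1).

Reading off H_k = ker ∂_k / im ∂_{k+1}:

  H_0: rank C_0 − rank ∂_1 = 4 − 3 = 1, and the invariant factors of ∂_1 are all 1, so H_0 = Z.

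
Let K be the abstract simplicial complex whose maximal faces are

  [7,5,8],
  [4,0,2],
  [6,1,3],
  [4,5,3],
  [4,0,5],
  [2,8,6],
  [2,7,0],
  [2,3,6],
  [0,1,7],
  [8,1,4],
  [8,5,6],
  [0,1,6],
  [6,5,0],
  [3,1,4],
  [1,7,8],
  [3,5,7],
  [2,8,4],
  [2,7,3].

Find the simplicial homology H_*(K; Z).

K has 9 vertices, 27 edges, 18 triangles.
rank ∂_0 = 0, rank ∂_1 = 8 ⇒ b_0 = 9 − 0 − 8 = 1; all invariant factors of ∂_1 are 1 so no torsion. So H_0 = Z.
rank ∂_1 = 8, rank ∂_2 = 17 ⇒ b_1 = 27 − 8 − 17 = 2; all invariant factors of ∂_2 are 1 so no torsion. So H_1 = Z^2.
rank ∂_2 = 17, rank ∂_3 = 0 ⇒ b_2 = 18 − 17 − 0 = 1. So H_2 = Z.

H_0 = Z,  H_1 = Z^2,  H_2 = Z.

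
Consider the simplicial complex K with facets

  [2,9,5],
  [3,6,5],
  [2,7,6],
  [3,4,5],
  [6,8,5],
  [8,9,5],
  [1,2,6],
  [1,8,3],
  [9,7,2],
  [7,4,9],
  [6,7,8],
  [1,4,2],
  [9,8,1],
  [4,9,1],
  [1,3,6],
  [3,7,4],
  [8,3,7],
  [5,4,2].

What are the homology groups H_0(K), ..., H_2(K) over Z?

Order the vertices as 1 < 2 < 3 < 4 < 5 < 6 < 7 < 8 < 9. Listing each simplex with vertices in this order, K has dimension 2 with simplices:

  0-simplices (9): [1], [2], [3], [4], [5], [6], [7], [8], [9]
  1-simplices (27): (27 of them)
  2-simplices (18): [1,2,4], [1,2,6], [1,3,6], [1,3,8], [1,4,9], [1,8,9], [2,4,5], [2,5,9], [2,6,7], [2,7,9], [3,4,5], [3,4,7], [3,5,6], [3,7,8], [4,7,9], [5,6,8], [5,8,9], [6,7,8]

so the chain groups are C_0 ≅ Z^9, C_1 ≅ Z^27, C_2 ≅ Z^18.

∂_1: C_1 → C_0 sends each edge [p,q] (with p < q) to q − p. For instance
  ∂[4,5] = [5] − [4].
This gives a 9×27 integer matrix of rank 8; reducing to Smith normal form yields diagonal entries (1,1,1,1,1,1,1,1).

∂_2: C_2 → C_1 acts by ∂[p,q,r] = [q,r] − [p,r] + [p,q]. For instance
  ∂[2,6,7] = [6,7] − [2,7] + [2,6],
  ∂[1,8,9] = [8,9] − [1,9] + [1,8].
This gives a 27×18 integer matrix of rank 18; reducing to Smith normal form yields diagonal entries (1,1,1,1,1,1,1,1,1,1,1,1,1,1,1,1,1,2).

From H_k ≅ ker(∂_k) / im(∂_{k+1}) we obtain:

  H_0: rank C_0 − rank ∂_1 = 9 − 8 = 1, and the invariant factors of ∂_1 are all 1, so H_0 ≅ Z.
  H_1: rank ker ∂_1 − rank ∂_2 = (27 − 8) − 18 = 1, and ∂_2 has invariant factor 2 > 1, so H_1 ≅ Z ⊕ Z/2Z.
  H_2: rank ker ∂_2 − rank ∂_3 = (18 − 18) − 0 = 0, and there is no ∂_3, so H_2 ≅ 0.

H_0 ≅ Z,  H_1 ≅ Z ⊕ Z/2Z,  H_2 = 0.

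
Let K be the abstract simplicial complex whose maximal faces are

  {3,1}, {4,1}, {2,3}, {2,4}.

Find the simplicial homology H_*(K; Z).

Take the total order 1 < 2 < 3 < 4 on the vertex set. Then K (dimension 1) consists of the simplices:

  0-simplices (4): [1], [2], [3], [4]
  1-simplices (4): [1,3], [1,4], [2,3], [2,4]

so the chain groups are C_0 ≅ Z^4, C_1 ≅ Z^4.

Boundary ∂_1: C_1 → C_0 maps an edge to its endpoints' difference, ∂[p,q] = q − p. For instance
  ∂[2,4] = [4] − [2].
This gives a 4×4 integer matrix of rank 3; reducing to Smith normal form yields diagonal entries (1,1,1).

Reading off H_k = ker ∂_k / im ∂_{k+1}:

  H_0: rank C_0 − rank ∂_1 = 4 − 3 = 1, and the invariant factors of ∂_1 are all 1, so H_0 = Z.
  H_1: rank ker ∂_1 − rank ∂_2 = (4 − 3) − 0 = 1, and there is no ∂_2, so H_1 = Z.

H_0 = Z,  H_1 = Z.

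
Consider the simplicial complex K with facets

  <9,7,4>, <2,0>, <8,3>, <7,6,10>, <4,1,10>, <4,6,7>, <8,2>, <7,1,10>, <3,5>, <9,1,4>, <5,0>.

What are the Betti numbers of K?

b_0 = 2, b_1 = 2, b_2 = 0.

K has 11 vertices, 17 edges, 6 triangles.
rank ∂_0 = 0, rank ∂_1 = 9 ⇒ b_0 = 11 − 0 − 9 = 2; all invariant factors of ∂_1 are 1 so no torsion. So H_0 ≅ Z^2.
rank ∂_1 = 9, rank ∂_2 = 6 ⇒ b_1 = 17 − 9 − 6 = 2; all invariant factors of ∂_2 are 1 so no torsion. So H_1 ≅ Z^2.
rank ∂_2 = 6, rank ∂_3 = 0 ⇒ b_2 = 6 − 6 − 0 = 0. So H_2 ≅ 0.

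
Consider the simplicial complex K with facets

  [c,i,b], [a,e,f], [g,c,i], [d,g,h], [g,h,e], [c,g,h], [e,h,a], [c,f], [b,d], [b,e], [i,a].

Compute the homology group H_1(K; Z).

We work with the vertex ordering a < b < c < d < e < f < g < h < i. The simplices of K, each written with vertices in increasing order, are:

  0-simplices (9): a, b, c, d, e, f, g, h, i
  1-simplices (19): ae, af, ah, ai, bc, bd, be, bi, cf, cg, ch, ci, dg, dh, ef, eg, eh, gh, gi
  2-simplices (7): aef, aeh, bci, cgh, cgi, dgh, egh

giving chain groups C_0 ≅ Z^9, C_1 ≅ Z^19, C_2 ≅ Z^7.

Boundary ∂_1: C_1 → C_0 maps an edge to its endpoints' difference, ∂[p,q] = q − p. For instance
  ∂dg = g − d.
As a 9×19 matrix over Z this has rank 8, with invariant factors (1,1,1,1,1,1,1,1).

Boundary ∂_2: C_2 → C_1 acts by ∂[p,q,r] = [q,r] − [p,r] + [p,q]. For instance
  ∂aeh = eh − ah + ae,
  ∂cgh = gh − ch + cg.
The 19×7 boundary matrix has rank 7 and Smith normal form diag(1,1,1,1,1,1,1).

Now H_k = ker ∂_k / im ∂_{k+1}, so:

  H_1: rank ker ∂_1 − rank ∂_2 = (19 − 8) − 7 = 4, and the invariant factors of ∂_2 are all 1, so H_1 = Z^4.

H_1 ≅ Z^4.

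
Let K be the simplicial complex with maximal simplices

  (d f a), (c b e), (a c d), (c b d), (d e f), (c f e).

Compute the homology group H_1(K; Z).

Take the total order a < b < c < d < e < f on the vertex set. Then K (dimension 2) consists of the simplices:

  0-simplices (6): a, b, c, d, e, f
  1-simplices (12): ac, ad, af, bc, bd, be, cd, ce, cf, de, df, ef
  2-simplices (6): acd, adf, bcd, bce, cef, def

giving chain groups C_0 ≅ Z^6, C_1 ≅ Z^12, C_2 ≅ Z^6.

∂_1: C_1 → C_0 maps an edge to its endpoints' difference, ∂[p,q] = q − p.
As a 6×12 matrix over Z this has rank 5, with invariant factors (1,1,1,1,1).

∂_2: C_2 → C_1 maps a triangle to the signed sum of its edges. For instance
  ∂bcd = cd − bd + bc,
  ∂def = ef − df + de.
The 12×6 boundary matrix has rank 6 and Smith normal form diag(1,1,1,1,1,1).

Now H_k = ker ∂_k / im ∂_{k+1}, so:

  H_1: rank ker ∂_1 − rank ∂_2 = (12 − 5) − 6 = 1, and the invariant factors of ∂_2 are all 1, so H_1 ≅ Z.

H_1 ≅ Z.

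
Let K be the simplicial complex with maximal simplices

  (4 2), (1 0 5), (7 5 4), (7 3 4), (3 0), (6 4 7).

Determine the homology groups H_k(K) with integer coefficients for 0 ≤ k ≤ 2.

H_0 ≅ Z,  H_1 ≅ Z,  H_2 = 0.

K has 8 vertices, 12 edges, 4 triangles.
rank ∂_0 = 0, rank ∂_1 = 7 ⇒ b_0 = 8 − 0 − 7 = 1; all invariant factors of ∂_1 are 1 so no torsion. So H_0 ≅ Z.
rank ∂_1 = 7, rank ∂_2 = 4 ⇒ b_1 = 12 − 7 − 4 = 1; all invariant factors of ∂_2 are 1 so no torsion. So H_1 ≅ Z.
rank ∂_2 = 4, rank ∂_3 = 0 ⇒ b_2 = 4 − 4 − 0 = 0. So H_2 ≅ 0.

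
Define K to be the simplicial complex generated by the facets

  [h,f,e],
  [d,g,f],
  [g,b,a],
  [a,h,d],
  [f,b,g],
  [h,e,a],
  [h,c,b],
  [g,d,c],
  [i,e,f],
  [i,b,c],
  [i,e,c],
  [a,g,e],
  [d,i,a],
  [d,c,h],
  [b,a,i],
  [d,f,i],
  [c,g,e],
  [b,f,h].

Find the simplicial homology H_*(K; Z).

K has 9 vertices, 27 edges, 18 triangles.
rank ∂_0 = 0, rank ∂_1 = 8 ⇒ b_0 = 9 − 0 − 8 = 1; all invariant factors of ∂_1 are 1 so no torsion. So H_0 = Z.
rank ∂_1 = 8, rank ∂_2 = 17 ⇒ b_1 = 27 − 8 − 17 = 2; all invariant factors of ∂_2 are 1 so no torsion. So H_1 = Z^2.
rank ∂_2 = 17, rank ∂_3 = 0 ⇒ b_2 = 18 − 17 − 0 = 1. So H_2 = Z.

H_0 ≅ Z,  H_1 ≅ Z^2,  H_2 ≅ Z.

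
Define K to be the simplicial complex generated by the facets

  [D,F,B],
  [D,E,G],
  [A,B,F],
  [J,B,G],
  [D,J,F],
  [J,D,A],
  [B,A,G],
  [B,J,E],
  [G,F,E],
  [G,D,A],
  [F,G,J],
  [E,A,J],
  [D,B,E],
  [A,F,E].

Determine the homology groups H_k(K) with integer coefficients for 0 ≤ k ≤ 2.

H_0 ≅ Z,  H_1 ≅ Z^2,  H_2 ≅ Z.

Take the total order A < B < D < E < F < G < J on the vertex set. Then K (dimension 2) consists of the simplices:

  0-simplices (7): A, B, D, E, F, G, J
  1-simplices (21): AB, AD, AE, AF, AG, AJ, BD, BE, BF, BG, BJ, DE, DF, DG, DJ, EF, EG, EJ, FG, FJ, GJ
  2-simplices (14): ABF, ABG, ADG, ADJ, AEF, AEJ, BDE, BDF, BEJ, BGJ, DEG, DFJ, EFG, FGJ

so the chain groups are C_0 ≅ Z^7, C_1 ≅ Z^21, C_2 ≅ Z^14.

Boundary ∂_1: C_1 → C_0 is given by ∂[p,q] = [q] − [p]. For instance
  ∂BE = E − B.
The resulting 7×21 matrix has rank 6, and its Smith normal form has invariant factors (1,1,1,1,1,1).

The boundary map ∂_2: C_2 → C_1 acts by ∂[p,q,r] = [q,r] − [p,r] + [p,q]. For instance
  ∂DFJ = FJ − DJ + DF,
  ∂ABG = BG − AG + AB.
This gives a 21×14 integer matrix of rank 13; reducing to Smith normal form yields diagonal entries (1,1,1,1,1,1,1,1,1,1,1,1,1).

Now H_k = ker ∂_k / im ∂_{k+1}, so:

  H_0: rank C_0 − rank ∂_1 = 7 − 6 = 1, and the invariant factors of ∂_1 are all 1, so H_0 ≅ Z.
  H_1: rank ker ∂_1 − rank ∂_2 = (21 − 6) − 13 = 2, and the invariant factors of ∂_2 are all 1, so H_1 ≅ Z^2.
  H_2: rank ker ∂_2 − rank ∂_3 = (14 − 13) − 0 = 1, and there is no ∂_3, so H_2 ≅ Z.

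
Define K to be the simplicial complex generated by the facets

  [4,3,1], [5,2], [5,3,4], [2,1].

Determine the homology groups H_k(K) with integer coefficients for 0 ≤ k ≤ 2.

Order the vertices as 1 < 2 < 3 < 4 < 5. Listing each simplex with vertices in this order, K has dimension 2 with simplices:

  0-simplices (5): [1], [2], [3], [4], [5]
  1-simplices (7): [1,2], [1,3], [1,4], [2,5], [3,4], [3,5], [4,5]
  2-simplices (2): [1,3,4], [3,4,5]

so the chain groups are C_0 ≅ Z^5, C_1 ≅ Z^7, C_2 ≅ Z^2.

∂_1: C_1 → C_0 is given by ∂[p,q] = [q] − [p].
As a 5×7 matrix over Z this has rank 4, with invariant factors (1,1,1,1).

Boundary ∂_2: C_2 → C_1 sends each 2-simplex [p,q,r] to [q,r] − [p,r] + [p,q]. For instance
  ∂[3,4,5] = [4,5] − [3,5] + [3,4],
  ∂[1,3,4] = [3,4] − [1,4] + [1,3].
The 7×2 boundary matrix has rank 2 and Smith normal form diag(1,1).

Reading off H_k = ker ∂_k / im ∂_{k+1}:

  H_0: rank C_0 − rank ∂_1 = 5 − 4 = 1, and the invariant factors of ∂_1 are all 1, so H_0 = Z.
  H_1: rank ker ∂_1 − rank ∂_2 = (7 − 4) − 2 = 1, and the invariant factors of ∂_2 are all 1, so H_1 = Z.
  H_2: rank ker ∂_2 − rank ∂_3 = (2 − 2) − 0 = 0, and there is no ∂_3, so H_2 = 0.

H_0 ≅ Z,  H_1 ≅ Z,  H_2 = 0.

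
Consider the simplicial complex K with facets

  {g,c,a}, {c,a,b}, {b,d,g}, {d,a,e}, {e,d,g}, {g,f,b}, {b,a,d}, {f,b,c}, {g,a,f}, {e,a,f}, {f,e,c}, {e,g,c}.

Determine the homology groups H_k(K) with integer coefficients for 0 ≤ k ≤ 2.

Fix the vertex order a < b < c < d < e < f < g and write every simplex with vertices in increasing order. Then dim K = 2 and the simplices of K are:

  0-simplices (7): a, b, c, d, e, f, g
  1-simplices (18): ab, ac, ad, ae, af, ag, bc, bd, bf, bg, ce, cf, cg, de, dg, ef, eg, fg
  2-simplices (12): abc, abd, acg, ade, aef, afg, bcf, bdg, bfg, cef, ceg, deg

so the chain groups are C_0 ≅ Z^7, C_1 ≅ Z^18, C_2 ≅ Z^12.

Boundary ∂_1: C_1 → C_0 maps an edge to its endpoints' difference, ∂[p,q] = q − p.
The 7×18 boundary matrix has rank 6 and Smith normal form diag(1,1,1,1,1,1).

∂_2: C_2 → C_1 acts by ∂[p,q,r] = [q,r] − [p,r] + [p,q]. For instance
  ∂deg = eg − dg + de,
  ∂bcf = cf − bf + bc.
The 18×12 boundary matrix has rank 12 and Smith normal form diag(1,1,1,1,1,1,1,1,1,1,1,2).

Reading off H_k = ker ∂_k / im ∂_{k+1}:

  H_0: rank C_0 − rank ∂_1 = 7 − 6 = 1, and the invariant factors of ∂_1 are all 1, so H_0 = Z.
  H_1: rank ker ∂_1 − rank ∂_2 = (18 − 6) − 12 = 0, and ∂_2 has invariant factor 2 > 1, so H_1 = Z/2Z.
  H_2: rank ker ∂_2 − rank ∂_3 = (12 − 12) − 0 = 0, and there is no ∂_3, so H_2 = 0.

(K is a triangulation of the real projective plane RP^2.)

H_0 ≅ Z,  H_1 ≅ Z/2Z,  H_2 = 0.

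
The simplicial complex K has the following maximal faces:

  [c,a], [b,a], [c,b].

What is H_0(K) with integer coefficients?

H_0 = Z.

We work with the vertex ordering a < b < c. The simplices of K, each written with vertices in increasing order, are:

  0-simplices (3): a, b, c
  1-simplices (3): ab, ac, bc

so the chain groups are C_0 ≅ Z^3, C_1 ≅ Z^3.

Boundary ∂_1: C_1 → C_0 is given by ∂[p,q] = [q] − [p].
The 3×3 boundary matrix has rank 2 and Smith normal form diag(1,1).

Computing H_k = (kernel of ∂_k) / (image of ∂_{k+1}):

  H_0: rank C_0 − rank ∂_1 = 3 − 2 = 1, and the invariant factors of ∂_1 are all 1, so H_0 = Z.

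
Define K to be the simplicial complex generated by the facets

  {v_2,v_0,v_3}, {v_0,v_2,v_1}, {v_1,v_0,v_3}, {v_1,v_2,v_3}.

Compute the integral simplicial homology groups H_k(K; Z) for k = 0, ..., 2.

Take the total order v_0 < v_1 < v_2 < v_3 on the vertex set. Then K (dimension 2) consists of the simplices:

  0-simplices (4): [v_0], [v_1], [v_2], [v_3]
  1-simplices (6): [v_0,v_1], [v_0,v_2], [v_0,v_3], [v_1,v_2], [v_1,v_3], [v_2,v_3]
  2-simplices (4): [v_0,v_1,v_2], [v_0,v_1,v_3], [v_0,v_2,v_3], [v_1,v_2,v_3]

Hence C_0 ≅ Z^4, C_1 ≅ Z^6, C_2 ≅ Z^4.

Boundary ∂_1: C_1 → C_0 maps an edge to its endpoints' difference, ∂[p,q] = q − p.
This gives a 4×6 integer matrix of rank 3; reducing to Smith normal form yields diagonal entries (1,1,1).

∂_2: C_2 → C_1 acts by ∂[p,q,r] = [q,r] − [p,r] + [p,q]. For instance
  ∂[v_0,v_1,v_3] = [v_1,v_3] − [v_0,v_3] + [v_0,v_1],
  ∂[v_0,v_1,v_2] = [v_1,v_2] − [v_0,v_2] + [v_0,v_1].
The 6×4 boundary matrix has rank 3 and Smith normal form diag(1,1,1).

Computing H_k = (kernel of ∂_k) / (image of ∂_{k+1}):

  H_0: rank C_0 − rank ∂_1 = 4 − 3 = 1, and the invariant factors of ∂_1 are all 1, so H_0 ≅ Z.
  H_1: rank ker ∂_1 − rank ∂_2 = (6 − 3) − 3 = 0, and the invariant factors of ∂_2 are all 1, so H_1 ≅ 0.
  H_2: rank ker ∂_2 − rank ∂_3 = (4 − 3) − 0 = 1, and there is no ∂_3, so H_2 ≅ Z.

(K is a triangulation of the 2-sphere S^2.)

H_0 = Z,  H_1 = 0,  H_2 = Z.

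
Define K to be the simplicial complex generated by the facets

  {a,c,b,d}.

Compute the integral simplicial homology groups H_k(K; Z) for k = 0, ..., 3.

H_0 ≅ Z,  H_1 = 0,  H_2 = 0,  H_3 = 0.

Take the total order a < b < c < d on the vertex set. Then K (dimension 3) consists of the simplices:

  0-simplices (4): a, b, c, d
  1-simplices (6): ab, ac, ad, bc, bd, cd
  2-simplices (4): abc, abd, acd, bcd
  3-simplices (1): abcd

so the chain groups are C_0 ≅ Z^4, C_1 ≅ Z^6, C_2 ≅ Z^4, C_3 ≅ Z^1.

Boundary ∂_1: C_1 → C_0 sends each edge [p,q] (with p < q) to q − p.
This gives a 4×6 integer matrix of rank 3; reducing to Smith normal form yields diagonal entries (1,1,1).

Boundary ∂_2: C_2 → C_1 sends each 2-simplex [p,q,r] to [q,r] − [p,r] + [p,q]. For instance
  ∂bcd = cd − bd + bc,
  ∂abd = bd − ad + ab.
The 6×4 boundary matrix has rank 3 and Smith normal form diag(1,1,1).

∂_3: C_3 → C_2 sends each 3-simplex σ to the alternating sum Σ_i (−1)^i (σ with its i-th vertex removed). For instance
  ∂abcd = bcd − acd + abd − abc.
The resulting 4×1 matrix has rank 1, and its Smith normal form has invariant factors (1).

Now H_k = ker ∂_k / im ∂_{k+1}, so:

  H_0: rank C_0 − rank ∂_1 = 4 − 3 = 1, and the invariant factors of ∂_1 are all 1, so H_0 = Z.
  H_1: rank ker ∂_1 − rank ∂_2 = (6 − 3) − 3 = 0, and the invariant factors of ∂_2 are all 1, so H_1 = 0.
  H_2: rank ker ∂_2 − rank ∂_3 = (4 − 3) − 1 = 0, and the invariant factors of ∂_3 are all 1, so H_2 = 0.
  H_3: rank ker ∂_3 − rank ∂_4 = (1 − 1) − 0 = 0, and there is no ∂_4, so H_3 = 0.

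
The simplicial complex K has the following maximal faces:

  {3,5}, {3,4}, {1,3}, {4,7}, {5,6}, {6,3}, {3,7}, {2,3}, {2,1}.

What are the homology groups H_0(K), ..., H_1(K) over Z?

H_0 = Z,  H_1 = Z^3.

We work with the vertex ordering 1 < 2 < 3 < 4 < 5 < 6 < 7. The simplices of K, each written with vertices in increasing order, are:

  0-simplices (7): [1], [2], [3], [4], [5], [6], [7]
  1-simplices (9): [1,2], [1,3], [2,3], [3,4], [3,5], [3,6], [3,7], [4,7], [5,6]

giving chain groups C_0 ≅ Z^7, C_1 ≅ Z^9.

Boundary ∂_1: C_1 → C_0 is given by ∂[p,q] = [q] − [p].
The resulting 7×9 matrix has rank 6, and its Smith normal form has invariant factors (1,1,1,1,1,1).

Computing H_k = (kernel of ∂_k) / (image of ∂_{k+1}):

  H_0: rank C_0 − rank ∂_1 = 7 − 6 = 1, and the invariant factors of ∂_1 are all 1, so H_0 ≅ Z.
  H_1: rank ker ∂_1 − rank ∂_2 = (9 − 6) − 0 = 3, and there is no ∂_2, so H_1 ≅ Z^3.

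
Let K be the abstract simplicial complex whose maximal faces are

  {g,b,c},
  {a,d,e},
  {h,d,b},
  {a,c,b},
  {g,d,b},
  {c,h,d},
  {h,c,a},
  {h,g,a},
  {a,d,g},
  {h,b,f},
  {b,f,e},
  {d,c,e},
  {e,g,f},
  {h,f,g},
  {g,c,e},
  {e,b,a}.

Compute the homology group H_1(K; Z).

H_1 = Z^2.

Order the vertices as a < b < c < d < e < f < g < h. Listing each simplex with vertices in this order, K has dimension 2 with simplices:

  0-simplices (8): a, b, c, d, e, f, g, h
  1-simplices (24): ab, ac, ad, ae, ag, ah, bc, bd, be, bf, bg, bh, cd, ce, cg, ch, de, dg, dh, ef, eg, fg, fh, gh
  2-simplices (16): abc, abe, ach, ade, adg, agh, bcg, bdg, bdh, bef, bfh, cde, cdh, ceg, efg, fgh

giving chain groups C_0 ≅ Z^8, C_1 ≅ Z^24, C_2 ≅ Z^16.

Boundary ∂_1: C_1 → C_0 sends each edge [p,q] (with p < q) to q − p. For instance
  ∂bd = d − b.
This gives a 8×24 integer matrix of rank 7; reducing to Smith normal form yields diagonal entries (1,1,1,1,1,1,1).

Boundary ∂_2: C_2 → C_1 maps a triangle to the signed sum of its edges. For instance
  ∂abe = be − ae + ab,
  ∂ade = de − ae + ad.
This gives a 24×16 integer matrix of rank 15; reducing to Smith normal form yields diagonal entries (1,1,1,1,1,1,1,1,1,1,1,1,1,1,1).

Now H_k = ker ∂_k / im ∂_{k+1}, so:

  H_1: rank ker ∂_1 − rank ∂_2 = (24 − 7) − 15 = 2, and the invariant factors of ∂_2 are all 1, so H_1 ≅ Z^2.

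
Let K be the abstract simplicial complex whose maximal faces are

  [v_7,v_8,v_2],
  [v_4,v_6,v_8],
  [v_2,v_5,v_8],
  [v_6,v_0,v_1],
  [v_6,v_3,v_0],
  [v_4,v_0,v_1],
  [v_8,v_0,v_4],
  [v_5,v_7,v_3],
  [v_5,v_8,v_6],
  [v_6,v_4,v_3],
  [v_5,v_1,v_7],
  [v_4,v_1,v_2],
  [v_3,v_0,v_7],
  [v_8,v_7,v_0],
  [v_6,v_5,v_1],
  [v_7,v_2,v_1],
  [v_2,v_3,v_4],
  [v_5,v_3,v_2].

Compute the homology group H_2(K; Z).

H_2 = 0.

K has 9 vertices, 27 edges, 18 triangles.
rank ∂_2 = 18, rank ∂_3 = 0 ⇒ b_2 = 18 − 18 − 0 = 0. So H_2 ≅ 0.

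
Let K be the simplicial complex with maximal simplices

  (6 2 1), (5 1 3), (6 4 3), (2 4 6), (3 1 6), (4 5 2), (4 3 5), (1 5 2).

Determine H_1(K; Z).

H_1 = 0.

Take the total order 1 < 2 < 3 < 4 < 5 < 6 on the vertex set. Then K (dimension 2) consists of the simplices:

  0-simplices (6): [1], [2], [3], [4], [5], [6]
  1-simplices (12): [1,2], [1,3], [1,5], [1,6], [2,4], [2,5], [2,6], [3,4], [3,5], [3,6], [4,5], [4,6]
  2-simplices (8): [1,2,5], [1,2,6], [1,3,5], [1,3,6], [2,4,5], [2,4,6], [3,4,5], [3,4,6]

giving chain groups C_0 ≅ Z^6, C_1 ≅ Z^12, C_2 ≅ Z^8.

∂_1: C_1 → C_0 is given by ∂[p,q] = [q] − [p].
The resulting 6×12 matrix has rank 5, and its Smith normal form has invariant factors (1,1,1,1,1).

The boundary map ∂_2: C_2 → C_1 sends each 2-simplex [p,q,r] to [q,r] − [p,r] + [p,q]. For instance
  ∂[1,3,6] = [3,6] − [1,6] + [1,3],
  ∂[3,4,5] = [4,5] − [3,5] + [3,4].
The resulting 12×8 matrix has rank 7, and its Smith normal form has invariant factors (1,1,1,1,1,1,1).

Now H_k = ker ∂_k / im ∂_{k+1}, so:

  H_1: rank ker ∂_1 − rank ∂_2 = (12 − 5) − 7 = 0, and the invariant factors of ∂_2 are all 1, so H_1 = 0.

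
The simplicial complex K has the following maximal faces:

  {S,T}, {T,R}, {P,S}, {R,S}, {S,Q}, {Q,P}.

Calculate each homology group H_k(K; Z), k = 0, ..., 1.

H_0 ≅ Z,  H_1 ≅ Z^2.

Fix the vertex order P < Q < R < S < T and write every simplex with vertices in increasing order. Then dim K = 1 and the simplices of K are:

  0-simplices (5): P, Q, R, S, T
  1-simplices (6): PQ, PS, QS, RS, RT, ST

Hence C_0 ≅ Z^5, C_1 ≅ Z^6.

Boundary ∂_1: C_1 → C_0 is given by ∂[p,q] = [q] − [p]. For instance
  ∂RT = T − R.
The resulting 5×6 matrix has rank 4, and its Smith normal form has invariant factors (1,1,1,1).

Computing H_k = (kernel of ∂_k) / (image of ∂_{k+1}):

  H_0: rank C_0 − rank ∂_1 = 5 − 4 = 1, and the invariant factors of ∂_1 are all 1, so H_0 = Z.
  H_1: rank ker ∂_1 − rank ∂_2 = (6 − 4) − 0 = 2, and there is no ∂_2, so H_1 = Z^2.

(K is a triangulation of a wedge of 2 circles.)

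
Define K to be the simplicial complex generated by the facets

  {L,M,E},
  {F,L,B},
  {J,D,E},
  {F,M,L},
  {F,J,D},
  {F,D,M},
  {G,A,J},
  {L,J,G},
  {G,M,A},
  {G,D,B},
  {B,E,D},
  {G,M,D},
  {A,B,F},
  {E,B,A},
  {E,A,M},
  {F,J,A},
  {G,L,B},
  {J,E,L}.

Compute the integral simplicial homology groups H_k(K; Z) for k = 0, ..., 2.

H_0 ≅ Z,  H_1 ≅ Z^2,  H_2 ≅ Z.

Take the total order A < B < D < E < F < G < J < L < M on the vertex set. Then K (dimension 2) consists of the simplices:

  0-simplices (9): A, B, D, E, F, G, J, L, M
  1-simplices (27): AB, AE, AF, AG, AJ, AM, BD, BE, BF, BG, BL, DE, DF, DG, DJ, DM, EJ, EL, EM, FJ, FL, FM, GJ, GL, GM, JL, LM
  2-simplices (18): ABE, ABF, AEM, AFJ, AGJ, AGM, BDE, BDG, BFL, BGL, DEJ, DFJ, DFM, DGM, EJL, ELM, FLM, GJL

Hence C_0 ≅ Z^9, C_1 ≅ Z^27, C_2 ≅ Z^18.

Boundary ∂_1: C_1 → C_0 sends each edge [p,q] (with p < q) to q − p.
As a 9×27 matrix over Z this has rank 8, with invariant factors (1,1,1,1,1,1,1,1).

The boundary map ∂_2: C_2 → C_1 maps a triangle to the signed sum of its edges. For instance
  ∂DEJ = EJ − DJ + DE,
  ∂FLM = LM − FM + FL.
This gives a 27×18 integer matrix of rank 17; reducing to Smith normal form yields diagonal entries (1,1,1,1,1,1,1,1,1,1,1,1,1,1,1,1,1).

From H_k ≅ ker(∂_k) / im(∂_{k+1}) we obtain:

  H_0: rank C_0 − rank ∂_1 = 9 − 8 = 1, and the invariant factors of ∂_1 are all 1, so H_0 ≅ Z.
  H_1: rank ker ∂_1 − rank ∂_2 = (27 − 8) − 17 = 2, and the invariant factors of ∂_2 are all 1, so H_1 ≅ Z^2.
  H_2: rank ker ∂_2 − rank ∂_3 = (18 − 17) − 0 = 1, and there is no ∂_3, so H_2 ≅ Z.

(K is a triangulation of the torus T^2.)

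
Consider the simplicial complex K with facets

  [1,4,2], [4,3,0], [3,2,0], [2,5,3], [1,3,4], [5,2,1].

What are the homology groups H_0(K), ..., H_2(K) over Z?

We work with the vertex ordering 0 < 1 < 2 < 3 < 4 < 5. The simplices of K, each written with vertices in increasing order, are:

  0-simplices (6): [0], [1], [2], [3], [4], [5]
  1-simplices (12): [0,2], [0,3], [0,4], [1,2], [1,3], [1,4], [1,5], [2,3], [2,4], [2,5], [3,4], [3,5]
  2-simplices (6): [0,2,3], [0,3,4], [1,2,4], [1,2,5], [1,3,4], [2,3,5]

giving chain groups C_0 ≅ Z^6, C_1 ≅ Z^12, C_2 ≅ Z^6.

∂_1: C_1 → C_0 sends each edge [p,q] (with p < q) to q − p. For instance
  ∂[2,3] = [3] − [2].
The resulting 6×12 matrix has rank 5, and its Smith normal form has invariant factors (1,1,1,1,1).

The boundary map ∂_2: C_2 → C_1 sends each 2-simplex [p,q,r] to [q,r] − [p,r] + [p,q]. For instance
  ∂[0,2,3] = [2,3] − [0,3] + [0,2],
  ∂[0,3,4] = [3,4] − [0,4] + [0,3].
This gives a 12×6 integer matrix of rank 6; reducing to Smith normal form yields diagonal entries (1,1,1,1,1,1).

Computing H_k = (kernel of ∂_k) / (image of ∂_{k+1}):

  H_0: rank C_0 − rank ∂_1 = 6 − 5 = 1, and the invariant factors of ∂_1 are all 1, so H_0 ≅ Z.
  H_1: rank ker ∂_1 − rank ∂_2 = (12 − 5) − 6 = 1, and the invariant factors of ∂_2 are all 1, so H_1 ≅ Z.
  H_2: rank ker ∂_2 − rank ∂_3 = (6 − 6) − 0 = 0, and there is no ∂_3, so H_2 ≅ 0.

H_0 = Z,  H_1 = Z,  H_2 = 0.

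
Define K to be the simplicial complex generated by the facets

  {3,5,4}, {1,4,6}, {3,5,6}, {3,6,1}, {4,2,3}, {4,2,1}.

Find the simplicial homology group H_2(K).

Take the total order 1 < 2 < 3 < 4 < 5 < 6 on the vertex set. Then K (dimension 2) consists of the simplices:

  0-simplices (6): [1], [2], [3], [4], [5], [6]
  1-simplices (12): [1,2], [1,3], [1,4], [1,6], [2,3], [2,4], [3,4], [3,5], [3,6], [4,5], [4,6], [5,6]
  2-simplices (6): [1,2,4], [1,3,6], [1,4,6], [2,3,4], [3,4,5], [3,5,6]

giving chain groups C_0 ≅ Z^6, C_1 ≅ Z^12, C_2 ≅ Z^6.

∂_1: C_1 → C_0 maps an edge to its endpoints' difference, ∂[p,q] = q − p. For instance
  ∂[5,6] = [6] − [5].
The 6×12 boundary matrix has rank 5 and Smith normal form diag(1,1,1,1,1).

The boundary map ∂_2: C_2 → C_1 acts by ∂[p,q,r] = [q,r] − [p,r] + [p,q]. For instance
  ∂[3,5,6] = [5,6] − [3,6] + [3,5],
  ∂[1,2,4] = [2,4] − [1,4] + [1,2].
The resulting 12×6 matrix has rank 6, and its Smith normal form has invariant factors (1,1,1,1,1,1).

Computing H_k = (kernel of ∂_k) / (image of ∂_{k+1}):

  H_2: rank ker ∂_2 − rank ∂_3 = (6 − 6) − 0 = 0, and there is no ∂_3, so H_2 = 0.

H_2 ≅ 0.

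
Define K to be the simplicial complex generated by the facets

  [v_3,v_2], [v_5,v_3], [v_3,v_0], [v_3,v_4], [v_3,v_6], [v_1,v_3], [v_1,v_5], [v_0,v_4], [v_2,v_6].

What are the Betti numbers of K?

Order the vertices as v_0 < v_1 < v_2 < v_3 < v_4 < v_5 < v_6. Listing each simplex with vertices in this order, K has dimension 1 with simplices:

  0-simplices (7): [v_0], [v_1], [v_2], [v_3], [v_4], [v_5], [v_6]
  1-simplices (9): [v_0,v_3], [v_0,v_4], [v_1,v_3], [v_1,v_5], [v_2,v_3], [v_2,v_6], [v_3,v_4], [v_3,v_5], [v_3,v_6]

Hence C_0 ≅ Z^7, C_1 ≅ Z^9.

∂_1: C_1 → C_0 sends each edge [p,q] (with p < q) to q − p. For instance
  ∂[v_0,v_4] = [v_4] − [v_0].
This gives a 7×9 integer matrix of rank 6; reducing to Smith normal form yields diagonal entries (1,1,1,1,1,1).

From H_k ≅ ker(∂_k) / im(∂_{k+1}) we obtain:

  H_0: rank C_0 − rank ∂_1 = 7 − 6 = 1, and the invariant factors of ∂_1 are all 1, so H_0 = Z.
  H_1: rank ker ∂_1 − rank ∂_2 = (9 − 6) − 0 = 3, and there is no ∂_2, so H_1 = Z^3.

Hence the Betti numbers are b_0 = 1, b_1 = 3.

b_0 = 1, b_1 = 3.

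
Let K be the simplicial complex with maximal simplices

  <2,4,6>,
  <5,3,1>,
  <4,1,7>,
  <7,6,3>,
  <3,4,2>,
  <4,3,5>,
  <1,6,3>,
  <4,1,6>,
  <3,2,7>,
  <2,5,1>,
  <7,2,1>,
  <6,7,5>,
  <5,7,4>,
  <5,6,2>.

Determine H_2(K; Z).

H_2 ≅ Z.

We work with the vertex ordering 1 < 2 < 3 < 4 < 5 < 6 < 7. The simplices of K, each written with vertices in increasing order, are:

  0-simplices (7): [1], [2], [3], [4], [5], [6], [7]
  1-simplices (21): [1,2], [1,3], [1,4], [1,5], [1,6], [1,7], [2,3], [2,4], [2,5], [2,6], [2,7], [3,4], [3,5], [3,6], [3,7], [4,5], [4,6], [4,7], [5,6], [5,7], [6,7]
  2-simplices (14): [1,2,5], [1,2,7], [1,3,5], [1,3,6], [1,4,6], [1,4,7], [2,3,4], [2,3,7], [2,4,6], [2,5,6], [3,4,5], [3,6,7], [4,5,7], [5,6,7]

giving chain groups C_0 ≅ Z^7, C_1 ≅ Z^21, C_2 ≅ Z^14.

∂_1: C_1 → C_0 maps an edge to its endpoints' difference, ∂[p,q] = q − p.
This gives a 7×21 integer matrix of rank 6; reducing to Smith normal form yields diagonal entries (1,1,1,1,1,1).

The boundary map ∂_2: C_2 → C_1 sends each 2-simplex [p,q,r] to [q,r] − [p,r] + [p,q]. For instance
  ∂[1,2,5] = [2,5] − [1,5] + [1,2],
  ∂[2,3,4] = [3,4] − [2,4] + [2,3].
The 21×14 boundary matrix has rank 13 and Smith normal form diag(1,1,1,1,1,1,1,1,1,1,1,1,1).

Now H_k = ker ∂_k / im ∂_{k+1}, so:

  H_2: rank ker ∂_2 − rank ∂_3 = (14 − 13) − 0 = 1, and there is no ∂_3, so H_2 = Z.

(K is a triangulation of the torus T^2.)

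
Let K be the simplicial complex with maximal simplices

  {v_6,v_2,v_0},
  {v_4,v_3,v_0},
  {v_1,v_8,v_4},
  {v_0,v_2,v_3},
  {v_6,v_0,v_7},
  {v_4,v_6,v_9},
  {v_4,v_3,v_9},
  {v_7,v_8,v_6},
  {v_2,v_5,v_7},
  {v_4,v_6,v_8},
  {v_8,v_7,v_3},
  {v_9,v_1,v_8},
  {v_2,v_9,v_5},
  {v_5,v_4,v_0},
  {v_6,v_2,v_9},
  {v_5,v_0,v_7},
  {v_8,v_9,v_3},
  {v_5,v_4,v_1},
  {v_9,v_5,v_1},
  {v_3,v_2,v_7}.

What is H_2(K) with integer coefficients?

H_2 = 0.

Order the vertices as v_0 < v_1 < v_2 < v_3 < v_4 < v_5 < v_6 < v_7 < v_8 < v_9. Listing each simplex with vertices in this order, K has dimension 2 with simplices:

  0-simplices (10): [v_0], [v_1], [v_2], [v_3], [v_4], [v_5], [v_6], [v_7], [v_8], [v_9]
  1-simplices (30): (30 of them)
  2-simplices (20): (20 of them)

Hence C_0 ≅ Z^10, C_1 ≅ Z^30, C_2 ≅ Z^20.

Boundary ∂_1: C_1 → C_0 is given by ∂[p,q] = [q] − [p]. For instance
  ∂[v_2,v_3] = [v_3] − [v_2].
As a 10×30 matrix over Z this has rank 9, with invariant factors (1,1,1,1,1,1,1,1,1).

∂_2: C_2 → C_1 sends each 2-simplex [p,q,r] to [q,r] − [p,r] + [p,q]. For instance
  ∂[v_4,v_6,v_9] = [v_6,v_9] − [v_4,v_9] + [v_4,v_6],
  ∂[v_0,v_6,v_7] = [v_6,v_7] − [v_0,v_7] + [v_0,v_6].
This gives a 30×20 integer matrix of rank 20; reducing to Smith normal form yields diagonal entries (1,1,1,1,1,1,1,1,1,1,1,1,1,1,1,1,1,1,1,2).

Now H_k = ker ∂_k / im ∂_{k+1}, so:

  H_2: rank ker ∂_2 − rank ∂_3 = (20 − 20) − 0 = 0, and there is no ∂_3, so H_2 = 0.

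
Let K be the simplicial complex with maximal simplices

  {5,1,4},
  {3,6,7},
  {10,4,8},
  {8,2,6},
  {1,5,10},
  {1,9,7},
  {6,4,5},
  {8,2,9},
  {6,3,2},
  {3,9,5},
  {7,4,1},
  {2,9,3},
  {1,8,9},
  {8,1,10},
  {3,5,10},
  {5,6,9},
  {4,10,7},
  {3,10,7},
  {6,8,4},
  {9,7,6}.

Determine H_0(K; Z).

H_0 ≅ Z.

K has 10 vertices, 30 edges, 20 triangles.
rank ∂_0 = 0, rank ∂_1 = 9 ⇒ b_0 = 10 − 0 − 9 = 1; all invariant factors of ∂_1 are 1 so no torsion. So H_0 = Z.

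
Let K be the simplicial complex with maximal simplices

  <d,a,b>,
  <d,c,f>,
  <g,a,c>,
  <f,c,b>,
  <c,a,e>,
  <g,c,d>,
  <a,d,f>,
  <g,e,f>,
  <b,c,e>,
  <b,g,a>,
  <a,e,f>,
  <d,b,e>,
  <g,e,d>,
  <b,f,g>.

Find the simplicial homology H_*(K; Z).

H_0 ≅ Z,  H_1 ≅ Z^2,  H_2 ≅ Z.

Fix the vertex order a < b < c < d < e < f < g and write every simplex with vertices in increasing order. Then dim K = 2 and the simplices of K are:

  0-simplices (7): a, b, c, d, e, f, g
  1-simplices (21): ab, ac, ad, ae, af, ag, bc, bd, be, bf, bg, cd, ce, cf, cg, de, df, dg, ef, eg, fg
  2-simplices (14): abd, abg, ace, acg, adf, aef, bce, bcf, bde, bfg, cdf, cdg, deg, efg

so the chain groups are C_0 ≅ Z^7, C_1 ≅ Z^21, C_2 ≅ Z^14.

Boundary ∂_1: C_1 → C_0 sends each edge [p,q] (with p < q) to q − p. For instance
  ∂fg = g − f.
This gives a 7×21 integer matrix of rank 6; reducing to Smith normal form yields diagonal entries (1,1,1,1,1,1).

∂_2: C_2 → C_1 maps a triangle to the signed sum of its edges. For instance
  ∂bde = de − be + bd,
  ∂ace = ce − ae + ac.
The resulting 21×14 matrix has rank 13, and its Smith normal form has invariant factors (1,1,1,1,1,1,1,1,1,1,1,1,1).

Now H_k = ker ∂_k / im ∂_{k+1}, so:

  H_0: rank C_0 − rank ∂_1 = 7 − 6 = 1, and the invariant factors of ∂_1 are all 1, so H_0 = Z.
  H_1: rank ker ∂_1 − rank ∂_2 = (21 − 6) − 13 = 2, and the invariant factors of ∂_2 are all 1, so H_1 = Z^2.
  H_2: rank ker ∂_2 − rank ∂_3 = (14 − 13) − 0 = 1, and there is no ∂_3, so H_2 = Z.

As a check, the Euler characteristic is 7 − 21 + 14 = 0, which agrees with 1 − 2 + 1 = 0.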